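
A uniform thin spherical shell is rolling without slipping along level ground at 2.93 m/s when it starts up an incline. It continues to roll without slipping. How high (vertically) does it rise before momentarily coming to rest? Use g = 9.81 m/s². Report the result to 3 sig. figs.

h ≈ 0.729 m

The moment of inertia is (2/3)MR², giving k ≡ I/(MR²) = 2/3.
Rolling without slipping gives ω = v/R, so the total kinetic energy is ½Mv² + ½Iω² = ½(1+k)Mv² = (5/6)Mv².
At the top the kinetic energy is zero, so (5/6)Mv₀² = Mgh.
Thus h = (1+k)v₀²/(2g) = 1.667 × 2.93² / (2 × 9.81) ≈ 0.729 m.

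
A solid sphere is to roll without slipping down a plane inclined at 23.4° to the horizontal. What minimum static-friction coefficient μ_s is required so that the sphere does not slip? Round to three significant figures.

μ_min ≈ 0.124

For this body I = (2/5)MR², i.e. k = I/(MR²) = 0.4.
Translational: Mg sinθ − f = Ma. Rotational about the CM: fR = Iα = kMRa, so f = kMa.
These give a = g sinθ/(1+k) and the required friction f = kMg sinθ/(1+k).
The normal force is N = Mg cosθ, so μ_min = f/N = k tanθ/(1+k).
μ_min = 0.4 × tan23.4° / 1.4 ≈ 0.124.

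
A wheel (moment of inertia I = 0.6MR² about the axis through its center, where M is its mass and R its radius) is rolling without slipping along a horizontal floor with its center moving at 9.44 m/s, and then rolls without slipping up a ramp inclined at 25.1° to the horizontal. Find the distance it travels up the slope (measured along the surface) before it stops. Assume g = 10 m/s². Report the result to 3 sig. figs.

The moment of inertia is 0.6MR², giving k ≡ I/(MR²) = 0.6.
Since it rolls without slipping, ω = v/R and KE = ½Mv² + ½Iω² = ½(1+k)Mv² = (4/5)Mv².
Setting this equal to Mgh gives the vertical rise h = (1+k)v₀²/(2g) = 1.6×9.44²/(2×10) = 7.129 m.
Along the incline, d = h/sinθ = 7.129/sin25.1° ≈ 16.8 m.

d ≈ 16.8 m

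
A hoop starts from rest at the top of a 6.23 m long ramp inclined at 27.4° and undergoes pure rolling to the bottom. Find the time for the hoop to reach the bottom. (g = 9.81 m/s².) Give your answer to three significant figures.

t ≈ 2.35 s

The moment of inertia is MR², giving k ≡ I/(MR²) = 1.
Newton's second law down the slope: Mg sinθ − f = Ma. The torque equation fR = Iα (with α = a/R) gives f = kMa.
Hence a = g sinθ/(1+k) = 9.81×sin27.4°/2 = 2.257 m/s².
Starting from rest, L = ½at², so t = √(2L/a) = √(2×6.23/2.257) ≈ 2.35 s.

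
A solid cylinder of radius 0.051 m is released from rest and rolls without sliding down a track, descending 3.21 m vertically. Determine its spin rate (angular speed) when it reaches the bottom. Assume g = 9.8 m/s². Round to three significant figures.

For this body I = (1/2)MR², i.e. k = I/(MR²) = 0.5.
The rolling condition ω = v/R makes the rotational term ½I(v/R)² = ½kMv², so KE_total = ½(1+k)Mv² = (3/4)Mv².
Energy conservation Mgh = ½(1+k)Mv² gives v = √(2gh/(1+k)) = √(2 × 9.8 × 3.21 / 1.5) = 6.476 m/s.
The angular speed follows from ω = v/R = 6.476/0.051 ≈ 127 rad/s.

ω ≈ 127 rad/s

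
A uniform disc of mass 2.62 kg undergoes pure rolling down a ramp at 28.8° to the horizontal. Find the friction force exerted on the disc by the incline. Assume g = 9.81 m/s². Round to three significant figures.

Here I = (1/2)MR², so the shape factor k = I/(MR²) = 0.5.
Translational: Mg sinθ − f = Ma. Rotational about the CM: fR = Iα = kMRa, so f = kMa.
Combining, a = g sinθ/(1+k) and f = kMa = kMg sinθ/(1+k).
f = 0.5 × 2.62 × 9.81 × sin28.8° / 1.5 ≈ 4.13 N.

f ≈ 4.13 N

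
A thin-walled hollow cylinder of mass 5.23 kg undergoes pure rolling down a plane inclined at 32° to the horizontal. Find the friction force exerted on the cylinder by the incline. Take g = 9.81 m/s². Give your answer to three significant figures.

f ≈ 13.6 N

The moment of inertia is MR², giving k ≡ I/(MR²) = 1.
Along the incline Mg sinθ − f = Ma, and torque about the center fR = Iα = kMR²(a/R) gives f = kMa.
Combining, a = g sinθ/(1+k) and f = kMa = kMg sinθ/(1+k).
f = 1 × 5.23 × 9.81 × sin32° / 2 ≈ 13.6 N.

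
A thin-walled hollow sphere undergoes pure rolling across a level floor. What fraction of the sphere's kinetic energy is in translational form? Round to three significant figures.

fraction ≈ 0.600

The moment of inertia is (2/3)MR², giving k ≡ I/(MR²) = 2/3.
Since ω = v/R, the translational part is ½Mv² and the rotational part is ½I(v/R)² = ½kMv²; the total is ½(1+k)Mv².
The translational fraction is therefore 1/(1+k) = 1/1.667 ≈ 0.600.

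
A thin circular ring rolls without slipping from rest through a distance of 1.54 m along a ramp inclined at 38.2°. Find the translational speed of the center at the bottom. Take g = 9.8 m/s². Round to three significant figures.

For this body I = MR², i.e. k = I/(MR²) = 1.
Pure rolling means v = ωR; then KE = ½Mv² + ½I(v/R)² = ½(1+k)Mv² = Mv².
The vertical drop is h = L sinθ = 1.54 × sin38.2° = 0.9523 m.
Setting Mgh = Mv² gives v = √(2gh/(1+k)) = √(2·9.8·0.9523/2) ≈ 3.05 m/s.

v ≈ 3.05 m/s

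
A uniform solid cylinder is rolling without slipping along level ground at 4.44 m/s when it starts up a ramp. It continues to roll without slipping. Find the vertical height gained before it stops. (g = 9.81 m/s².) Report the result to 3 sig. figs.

Here I = (1/2)MR², so the shape factor k = I/(MR²) = 0.5.
Pure rolling means v = ωR; then KE = ½Mv² + ½I(v/R)² = ½(1+k)Mv² = (3/4)Mv².
At the top the kinetic energy is zero, so (3/4)Mv₀² = Mgh.
Thus h = (1+k)v₀²/(2g) = 1.5 × 4.44² / (2 × 9.81) ≈ 1.51 m.

h ≈ 1.51 m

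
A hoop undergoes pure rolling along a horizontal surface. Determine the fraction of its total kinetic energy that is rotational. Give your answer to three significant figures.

With I = MR², the ratio k = I/(MR²) is 1.
With ω = v/R, KE_trans = ½Mv² and KE_rot = ½Iω² = ½kMv², so KE_total = ½(1+k)Mv².
The rotational fraction is therefore k/(1+k) = 1/2 ≈ 0.500.

fraction ≈ 0.500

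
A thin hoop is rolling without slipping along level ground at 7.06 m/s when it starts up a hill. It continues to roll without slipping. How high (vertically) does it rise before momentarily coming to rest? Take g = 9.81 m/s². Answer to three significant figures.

For this body I = MR², i.e. k = I/(MR²) = 1.
Rolling without slipping gives ω = v/R, so the total kinetic energy is ½Mv² + ½Iω² = ½(1+k)Mv² = Mv².
All of this converts to potential energy at the highest point: Mv₀² = Mgh.
Thus h = (1+k)v₀²/(2g) = 2 × 7.06² / (2 × 9.81) ≈ 5.08 m.

h ≈ 5.08 m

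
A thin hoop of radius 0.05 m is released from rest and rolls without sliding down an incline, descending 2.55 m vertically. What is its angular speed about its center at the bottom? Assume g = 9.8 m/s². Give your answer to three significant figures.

ω ≈ 100 rad/s

With I = MR², the ratio k = I/(MR²) is 1.
Since it rolls without slipping, ω = v/R and KE = ½Mv² + ½Iω² = ½(1+k)Mv² = Mv².
Energy conservation Mgh = ½(1+k)Mv² gives v = √(2gh/(1+k)) = √(2 × 9.8 × 2.55 / 2) = 4.999 m/s.
Then ω = v/R = 4.999 / 0.05 ≈ 100 rad/s.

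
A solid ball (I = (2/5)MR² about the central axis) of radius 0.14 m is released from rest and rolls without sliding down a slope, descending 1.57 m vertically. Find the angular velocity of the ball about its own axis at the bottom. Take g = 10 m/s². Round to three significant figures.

ω ≈ 33.8 rad/s

The moment of inertia is (2/5)MR², giving k ≡ I/(MR²) = 0.4.
Pure rolling means v = ωR; then KE = ½Mv² + ½I(v/R)² = ½(1+k)Mv² = (7/10)Mv².
Energy conservation Mgh = ½(1+k)Mv² gives v = √(2gh/(1+k)) = √(2 × 10 × 1.57 / 1.4) = 4.736 m/s.
Then ω = v/R = 4.736 / 0.14 ≈ 33.8 rad/s.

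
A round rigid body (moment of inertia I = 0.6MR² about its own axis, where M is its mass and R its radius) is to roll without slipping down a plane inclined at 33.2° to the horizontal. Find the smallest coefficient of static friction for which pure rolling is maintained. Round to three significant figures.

μ_min ≈ 0.245

For this body I = 0.6MR², i.e. k = I/(MR²) = 0.6.
Along the incline Mg sinθ − f = Ma, and torque about the center fR = Iα = kMR²(a/R) gives f = kMa.
These give a = g sinθ/(1+k) and the required friction f = kMg sinθ/(1+k).
The normal force is N = Mg cosθ, so μ_min = f/N = k tanθ/(1+k).
μ_min = 0.6 × tan33.2° / 1.6 ≈ 0.245.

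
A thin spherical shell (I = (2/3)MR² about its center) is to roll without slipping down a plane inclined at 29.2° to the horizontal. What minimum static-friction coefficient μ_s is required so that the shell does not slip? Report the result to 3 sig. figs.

The moment of inertia is (2/3)MR², giving k ≡ I/(MR²) = 2/3.
Translational: Mg sinθ − f = Ma. Rotational about the CM: fR = Iα = kMRa, so f = kMa.
These give a = g sinθ/(1+k) and the required friction f = kMg sinθ/(1+k).
The normal force is N = Mg cosθ, so μ_min = f/N = k tanθ/(1+k).
μ_min = (2/3) × tan29.2° / 1.667 ≈ 0.224.

μ_min ≈ 0.224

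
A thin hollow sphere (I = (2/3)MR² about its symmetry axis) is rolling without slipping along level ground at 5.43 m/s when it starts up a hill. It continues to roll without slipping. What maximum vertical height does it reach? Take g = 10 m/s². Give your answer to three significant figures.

With I = (2/3)MR², the ratio k = I/(MR²) is 2/3.
Pure rolling means v = ωR; then KE = ½Mv² + ½I(v/R)² = ½(1+k)Mv² = (5/6)Mv².
At the top the kinetic energy is zero, so (5/6)Mv₀² = Mgh.
Thus h = (1+k)v₀²/(2g) = 1.667 × 5.43² / (2 × 10) ≈ 2.46 m.

h ≈ 2.46 m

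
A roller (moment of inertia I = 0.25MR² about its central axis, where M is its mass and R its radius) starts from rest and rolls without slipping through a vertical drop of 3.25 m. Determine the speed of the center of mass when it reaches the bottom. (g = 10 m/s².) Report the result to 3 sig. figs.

Here I = 0.25MR², so the shape factor k = I/(MR²) = 0.25.
The rolling condition ω = v/R makes the rotational term ½I(v/R)² = ½kMv², so KE_total = ½(1+k)Mv² = (5/8)Mv².
Setting Mgh = (5/8)Mv² gives v = √(2gh/(1+k)) = √(2·10·3.25/1.25) ≈ 7.21 m/s.

v ≈ 7.21 m/s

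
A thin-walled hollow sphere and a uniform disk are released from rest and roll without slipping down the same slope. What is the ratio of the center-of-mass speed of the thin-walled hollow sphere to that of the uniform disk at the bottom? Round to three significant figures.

Each satisfies Mgh = ½(1+k)Mv² with k = I/(MR²), so v ∝ 1/√(1+k).
For the thin-walled hollow sphere k = 2/3; for the uniform disk k = 0.5.
v₁/v₂ = √((1+k₂)/(1+k₁)) = √(1.5/1.667) ≈ 0.949.

v_ratio ≈ 0.949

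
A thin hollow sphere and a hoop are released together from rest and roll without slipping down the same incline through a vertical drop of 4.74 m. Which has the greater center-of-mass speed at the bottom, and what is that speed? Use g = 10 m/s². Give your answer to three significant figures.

the thin hollow sphere, at v ≈ 7.54 m/s

For rolling without slipping, Mgh = ½(1+k)Mv² where k = I/(MR²), so v = √(2gh/(1+k)).
Thin hollow sphere: k = 2/3, giving v = √(2×10×4.74/1.667) = 7.542 m/s.
Hoop: k = 1, giving v = √(2×10×4.74/2) = 6.885 m/s.
The smaller k wins: the thin hollow sphere, at ≈ 7.54 m/s.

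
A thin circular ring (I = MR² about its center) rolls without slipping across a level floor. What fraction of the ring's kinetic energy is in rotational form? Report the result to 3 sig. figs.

fraction ≈ 0.500

For this body I = MR², i.e. k = I/(MR²) = 1.
Since ω = v/R, the translational part is ½Mv² and the rotational part is ½I(v/R)² = ½kMv²; the total is ½(1+k)Mv².
The rotational fraction is therefore k/(1+k) = 1/2 ≈ 0.500.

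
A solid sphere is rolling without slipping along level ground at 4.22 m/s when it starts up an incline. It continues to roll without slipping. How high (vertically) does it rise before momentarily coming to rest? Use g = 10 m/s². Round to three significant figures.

h ≈ 1.25 m

For this body I = (2/5)MR², i.e. k = I/(MR²) = 0.4.
Rolling without slipping gives ω = v/R, so the total kinetic energy is ½Mv² + ½Iω² = ½(1+k)Mv² = (7/10)Mv².
At the top the kinetic energy is zero, so (7/10)Mv₀² = Mgh.
Thus h = (1+k)v₀²/(2g) = 1.4 × 4.22² / (2 × 10) ≈ 1.25 m.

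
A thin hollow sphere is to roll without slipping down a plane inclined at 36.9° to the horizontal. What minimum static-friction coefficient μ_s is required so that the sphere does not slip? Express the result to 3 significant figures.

μ_min ≈ 0.300

For this body I = (2/3)MR², i.e. k = I/(MR²) = 2/3.
Newton's second law down the slope: Mg sinθ − f = Ma. The torque equation fR = Iα (with α = a/R) gives f = kMa.
These give a = g sinθ/(1+k) and the required friction f = kMg sinθ/(1+k).
With N = Mg cosθ, the no-slip condition f ≤ μN gives μ_min = f/N = k tanθ/(1+k).
μ_min = (2/3) × tan36.9° / 1.667 ≈ 0.300.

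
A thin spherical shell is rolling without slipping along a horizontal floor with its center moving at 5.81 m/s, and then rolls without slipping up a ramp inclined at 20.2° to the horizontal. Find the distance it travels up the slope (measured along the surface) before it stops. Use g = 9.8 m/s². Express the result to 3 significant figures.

d ≈ 8.31 m

Here I = (2/3)MR², so the shape factor k = I/(MR²) = 2/3.
Since it rolls without slipping, ω = v/R and KE = ½Mv² + ½Iω² = ½(1+k)Mv² = (5/6)Mv².
Setting this equal to Mgh gives the vertical rise h = (1+k)v₀²/(2g) = 1.667×5.81²/(2×9.8) = 2.87 m.
Along the incline, d = h/sinθ = 2.87/sin20.2° ≈ 8.31 m.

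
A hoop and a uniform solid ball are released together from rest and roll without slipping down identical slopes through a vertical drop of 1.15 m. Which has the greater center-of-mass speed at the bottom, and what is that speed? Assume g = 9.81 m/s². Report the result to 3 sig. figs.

the uniform solid ball, at v ≈ 4.01 m/s

For rolling without slipping, Mgh = ½(1+k)Mv² where k = I/(MR²), so v = √(2gh/(1+k)).
Hoop: k = 1, giving v = √(2×9.81×1.15/2) = 3.359 m/s.
Uniform solid ball: k = 0.4, giving v = √(2×9.81×1.15/1.4) = 4.015 m/s.
The smaller k wins: the uniform solid ball, at ≈ 4.01 m/s.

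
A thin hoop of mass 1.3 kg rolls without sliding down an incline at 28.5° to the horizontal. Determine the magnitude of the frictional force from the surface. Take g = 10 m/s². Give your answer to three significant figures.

f ≈ 3.10 N

Here I = MR², so the shape factor k = I/(MR²) = 1.
Translational: Mg sinθ − f = Ma. Rotational about the CM: fR = Iα = kMRa, so f = kMa.
Combining, a = g sinθ/(1+k) and f = kMa = kMg sinθ/(1+k).
f = 1 × 1.3 × 10 × sin28.5° / 2 ≈ 3.10 N.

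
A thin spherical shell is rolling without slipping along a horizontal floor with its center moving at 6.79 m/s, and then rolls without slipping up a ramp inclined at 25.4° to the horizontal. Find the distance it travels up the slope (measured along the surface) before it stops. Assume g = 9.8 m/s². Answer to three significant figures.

Here I = (2/3)MR², so the shape factor k = I/(MR²) = 2/3.
Pure rolling means v = ωR; then KE = ½Mv² + ½I(v/R)² = ½(1+k)Mv² = (5/6)Mv².
Setting this equal to Mgh gives the vertical rise h = (1+k)v₀²/(2g) = 1.667×6.79²/(2×9.8) = 3.92 m.
The distance along the slope is d = h/sinθ = 3.92/sin25.4° ≈ 9.14 m.

d ≈ 9.14 m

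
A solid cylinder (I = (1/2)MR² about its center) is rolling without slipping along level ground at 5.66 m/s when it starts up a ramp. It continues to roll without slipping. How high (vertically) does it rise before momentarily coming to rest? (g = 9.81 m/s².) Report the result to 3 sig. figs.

For this body I = (1/2)MR², i.e. k = I/(MR²) = 0.5.
Since it rolls without slipping, ω = v/R and KE = ½Mv² + ½Iω² = ½(1+k)Mv² = (3/4)Mv².
At the top the kinetic energy is zero, so (3/4)Mv₀² = Mgh.
Thus h = (1+k)v₀²/(2g) = 1.5 × 5.66² / (2 × 9.81) ≈ 2.45 m.

h ≈ 2.45 m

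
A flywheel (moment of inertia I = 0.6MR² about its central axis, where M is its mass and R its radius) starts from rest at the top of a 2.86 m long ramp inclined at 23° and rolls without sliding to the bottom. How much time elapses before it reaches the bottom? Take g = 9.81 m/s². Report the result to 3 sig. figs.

With I = 0.6MR², the ratio k = I/(MR²) is 0.6.
Newton's second law down the slope: Mg sinθ − f = Ma. The torque equation fR = Iα (with α = a/R) gives f = kMa.
Hence a = g sinθ/(1+k) = 9.81×sin23°/1.6 = 2.396 m/s².
With constant a from rest, t = √(2L/a) = √(2·2.86/2.396) ≈ 1.55 s.

t ≈ 1.55 s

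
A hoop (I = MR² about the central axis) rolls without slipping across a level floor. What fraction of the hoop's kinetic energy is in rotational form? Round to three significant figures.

Here I = MR², so the shape factor k = I/(MR²) = 1.
With ω = v/R, KE_trans = ½Mv² and KE_rot = ½Iω² = ½kMv², so KE_total = ½(1+k)Mv².
The rotational fraction is therefore k/(1+k) = 1/2 ≈ 0.500.

fraction ≈ 0.500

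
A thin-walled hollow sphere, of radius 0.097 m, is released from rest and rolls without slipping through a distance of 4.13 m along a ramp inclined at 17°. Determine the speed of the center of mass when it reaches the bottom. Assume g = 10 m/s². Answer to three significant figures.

v ≈ 3.81 m/s

The moment of inertia is (2/3)MR², giving k ≡ I/(MR²) = 2/3.
Since it rolls without slipping, ω = v/R and KE = ½Mv² + ½Iω² = ½(1+k)Mv² = (5/6)Mv².
The vertical drop is h = L sinθ = 4.13 × sin17° = 1.207 m.
Energy conservation: Mgh = (5/6)Mv², so v = √(2gh/(1+k)) = √(2 × 10 × 1.207 / 1.667) ≈ 3.81 m/s.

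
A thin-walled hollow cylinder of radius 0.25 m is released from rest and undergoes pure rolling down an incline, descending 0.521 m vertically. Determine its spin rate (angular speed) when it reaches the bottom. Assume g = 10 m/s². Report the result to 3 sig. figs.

ω ≈ 9.13 rad/s

For this body I = MR², i.e. k = I/(MR²) = 1.
Pure rolling means v = ωR; then KE = ½Mv² + ½I(v/R)² = ½(1+k)Mv² = Mv².
Energy conservation Mgh = ½(1+k)Mv² gives v = √(2gh/(1+k)) = √(2 × 10 × 0.521 / 2) = 2.283 m/s.
The angular speed follows from ω = v/R = 2.283/0.25 ≈ 9.13 rad/s.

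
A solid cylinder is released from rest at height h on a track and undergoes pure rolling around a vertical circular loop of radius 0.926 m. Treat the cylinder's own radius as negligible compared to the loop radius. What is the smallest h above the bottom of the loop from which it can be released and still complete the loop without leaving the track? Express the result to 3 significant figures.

h_min ≈ 2.55 m

Here I = (1/2)MR², so the shape factor k = I/(MR²) = 0.5.
At the top of the loop, the minimum-contact condition is Mg = Mv_top²/r, so v_top² = gr.
With ω = v/R, the kinetic energy at speed v is ½(1+k)Mv² = (3/4)Mv².
Energy conservation from release (height h) to the top (height 2r): Mgh = Mg(2r) + (3/4)M·gr.
Thus h_min = 2r + (1+k)r/2 = r(2 + 1.5/2) = 0.926 × 2.75 ≈ 2.55 m.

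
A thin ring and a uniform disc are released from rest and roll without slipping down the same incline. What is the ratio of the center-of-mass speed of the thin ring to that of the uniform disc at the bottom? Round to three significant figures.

v_ratio ≈ 0.866

Each satisfies Mgh = ½(1+k)Mv² with k = I/(MR²), so v ∝ 1/√(1+k).
For the thin ring k = 1; for the uniform disc k = 0.5.
v₁/v₂ = √((1+k₂)/(1+k₁)) = √(1.5/2) ≈ 0.866.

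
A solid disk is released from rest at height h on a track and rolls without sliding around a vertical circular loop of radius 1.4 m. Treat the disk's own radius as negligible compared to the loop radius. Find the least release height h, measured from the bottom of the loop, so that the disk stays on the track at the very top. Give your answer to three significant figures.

h_min ≈ 3.85 m

Here I = (1/2)MR², so the shape factor k = I/(MR²) = 0.5.
At the top, contact is just lost when gravity alone supplies the centripetal force: Mg = Mv_top²/r, i.e. v_top² = gr.
With ω = v/R, the kinetic energy at speed v is ½(1+k)Mv² = (3/4)Mv².
Energy conservation from release (height h) to the top (height 2r): Mgh = Mg(2r) + (3/4)M·gr.
Thus h_min = 2r + (1+k)r/2 = r(2 + 1.5/2) = 1.4 × 2.75 ≈ 3.85 m.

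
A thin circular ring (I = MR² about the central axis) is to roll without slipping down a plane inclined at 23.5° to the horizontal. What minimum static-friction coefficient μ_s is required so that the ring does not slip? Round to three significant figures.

Here I = MR², so the shape factor k = I/(MR²) = 1.
Newton's second law down the slope: Mg sinθ − f = Ma. The torque equation fR = Iα (with α = a/R) gives f = kMa.
These give a = g sinθ/(1+k) and the required friction f = kMg sinθ/(1+k).
The normal force is N = Mg cosθ, so μ_min = f/N = k tanθ/(1+k).
μ_min = 1 × tan23.5° / 2 ≈ 0.217.

μ_min ≈ 0.217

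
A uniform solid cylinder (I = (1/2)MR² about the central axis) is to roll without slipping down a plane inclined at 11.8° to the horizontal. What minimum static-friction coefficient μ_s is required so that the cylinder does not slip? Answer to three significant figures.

μ_min ≈ 0.0696

With I = (1/2)MR², the ratio k = I/(MR²) is 0.5.
Along the incline Mg sinθ − f = Ma, and torque about the center fR = Iα = kMR²(a/R) gives f = kMa.
These give a = g sinθ/(1+k) and the required friction f = kMg sinθ/(1+k).
The normal force is N = Mg cosθ, so μ_min = f/N = k tanθ/(1+k).
μ_min = 0.5 × tan11.8° / 1.5 ≈ 0.0696.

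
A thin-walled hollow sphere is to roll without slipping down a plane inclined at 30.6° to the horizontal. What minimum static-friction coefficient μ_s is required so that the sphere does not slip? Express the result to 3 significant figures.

With I = (2/3)MR², the ratio k = I/(MR²) is 2/3.
Along the incline Mg sinθ − f = Ma, and torque about the center fR = Iα = kMR²(a/R) gives f = kMa.
These give a = g sinθ/(1+k) and the required friction f = kMg sinθ/(1+k).
With N = Mg cosθ, the no-slip condition f ≤ μN gives μ_min = f/N = k tanθ/(1+k).
μ_min = (2/3) × tan30.6° / 1.667 ≈ 0.237.

μ_min ≈ 0.237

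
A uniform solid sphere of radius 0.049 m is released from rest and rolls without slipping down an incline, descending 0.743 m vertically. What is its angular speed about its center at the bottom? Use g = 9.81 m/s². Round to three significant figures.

ω ≈ 65.9 rad/s

Here I = (2/5)MR², so the shape factor k = I/(MR²) = 0.4.
Rolling without slipping gives ω = v/R, so the total kinetic energy is ½Mv² + ½Iω² = ½(1+k)Mv² = (7/10)Mv².
Energy conservation Mgh = ½(1+k)Mv² gives v = √(2gh/(1+k)) = √(2 × 9.81 × 0.743 / 1.4) = 3.227 m/s.
The angular speed follows from ω = v/R = 3.227/0.049 ≈ 65.9 rad/s.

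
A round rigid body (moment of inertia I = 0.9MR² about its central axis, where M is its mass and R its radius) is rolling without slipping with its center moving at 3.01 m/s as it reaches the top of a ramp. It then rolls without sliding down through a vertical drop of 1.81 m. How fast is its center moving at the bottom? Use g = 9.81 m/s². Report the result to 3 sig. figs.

The moment of inertia is 0.9MR², giving k ≡ I/(MR²) = 0.9.
Rolling without slipping gives ω = v/R, so the total kinetic energy is ½Mv² + ½Iω² = ½(1+k)Mv² = (19/20)Mv².
Conserving energy between top and bottom: (19/20)Mv² = (19/20)Mv₀² + Mgh, hence v² = v₀² + 2gh/(1+k).
v = √(3.01² + 2×9.81×1.81/1.9) = √27.75 ≈ 5.27 m/s.

v ≈ 5.27 m/s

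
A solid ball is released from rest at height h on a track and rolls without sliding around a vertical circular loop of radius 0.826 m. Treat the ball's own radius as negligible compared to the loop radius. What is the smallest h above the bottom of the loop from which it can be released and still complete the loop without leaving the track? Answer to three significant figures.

With I = (2/5)MR², the ratio k = I/(MR²) is 0.4.
At the top of the loop, the minimum-contact condition is Mg = Mv_top²/r, so v_top² = gr.
With ω = v/R, the kinetic energy at speed v is ½(1+k)Mv² = (7/10)Mv².
Energy conservation from release (height h) to the top (height 2r): Mgh = Mg(2r) + (7/10)M·gr.
Thus h_min = 2r + (1+k)r/2 = r(2 + 1.4/2) = 0.826 × 2.7 ≈ 2.23 m.

h_min ≈ 2.23 m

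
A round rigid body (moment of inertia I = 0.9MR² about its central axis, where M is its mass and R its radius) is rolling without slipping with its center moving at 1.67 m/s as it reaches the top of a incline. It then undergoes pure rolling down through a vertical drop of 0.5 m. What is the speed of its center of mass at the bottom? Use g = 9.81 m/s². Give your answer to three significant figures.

v ≈ 2.82 m/s

Here I = 0.9MR², so the shape factor k = I/(MR²) = 0.9.
The rolling condition ω = v/R makes the rotational term ½I(v/R)² = ½kMv², so KE_total = ½(1+k)Mv² = (19/20)Mv².
Energy conservation: (19/20)Mv₀² + Mgh = (19/20)Mv², so v² = v₀² + 2gh/(1+k).
v = √(1.67² + 2×9.81×0.5/1.9) = √7.952 ≈ 2.82 m/s.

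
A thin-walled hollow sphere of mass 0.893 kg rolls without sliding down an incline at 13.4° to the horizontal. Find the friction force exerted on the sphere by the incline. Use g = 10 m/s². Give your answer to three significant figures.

f ≈ 0.828 N

Here I = (2/3)MR², so the shape factor k = I/(MR²) = 2/3.
Along the incline Mg sinθ − f = Ma, and torque about the center fR = Iα = kMR²(a/R) gives f = kMa.
Combining, a = g sinθ/(1+k) and f = kMa = kMg sinθ/(1+k).
f = (2/3) × 0.893 × 10 × sin13.4° / 1.667 ≈ 0.828 N.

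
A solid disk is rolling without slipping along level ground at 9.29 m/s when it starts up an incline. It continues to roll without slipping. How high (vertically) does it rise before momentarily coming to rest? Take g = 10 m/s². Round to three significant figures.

Here I = (1/2)MR², so the shape factor k = I/(MR²) = 0.5.
Since it rolls without slipping, ω = v/R and KE = ½Mv² + ½Iω² = ½(1+k)Mv² = (3/4)Mv².
At the top the kinetic energy is zero, so (3/4)Mv₀² = Mgh.
Thus h = (1+k)v₀²/(2g) = 1.5 × 9.29² / (2 × 10) ≈ 6.47 m.

h ≈ 6.47 m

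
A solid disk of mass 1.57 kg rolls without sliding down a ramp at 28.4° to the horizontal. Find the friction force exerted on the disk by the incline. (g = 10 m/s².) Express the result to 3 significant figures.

f ≈ 2.49 N

For this body I = (1/2)MR², i.e. k = I/(MR²) = 0.5.
Newton's second law down the slope: Mg sinθ − f = Ma. The torque equation fR = Iα (with α = a/R) gives f = kMa.
Combining, a = g sinθ/(1+k) and f = kMa = kMg sinθ/(1+k).
f = 0.5 × 1.57 × 10 × sin28.4° / 1.5 ≈ 2.49 N.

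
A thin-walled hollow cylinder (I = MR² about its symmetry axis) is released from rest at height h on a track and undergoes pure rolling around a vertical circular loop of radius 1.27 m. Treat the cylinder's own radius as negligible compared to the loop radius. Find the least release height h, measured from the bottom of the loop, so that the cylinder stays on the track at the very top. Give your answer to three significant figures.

The moment of inertia is MR², giving k ≡ I/(MR²) = 1.
At the top, contact is just lost when gravity alone supplies the centripetal force: Mg = Mv_top²/r, i.e. v_top² = gr.
With ω = v/R, the kinetic energy at speed v is ½(1+k)Mv² = Mv².
Energy conservation from release (height h) to the top (height 2r): Mgh = Mg(2r) + M·gr.
Thus h_min = 2r + (1+k)r/2 = r(2 + 2/2) = 1.27 × 3 ≈ 3.81 m.

h_min ≈ 3.81 m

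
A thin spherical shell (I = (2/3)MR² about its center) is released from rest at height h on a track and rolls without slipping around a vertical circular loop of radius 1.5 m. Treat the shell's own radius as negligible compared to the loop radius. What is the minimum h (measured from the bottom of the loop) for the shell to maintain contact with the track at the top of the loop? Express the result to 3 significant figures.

Here I = (2/3)MR², so the shape factor k = I/(MR²) = 2/3.
At the top, contact is just lost when gravity alone supplies the centripetal force: Mg = Mv_top²/r, i.e. v_top² = gr.
With ω = v/R, the kinetic energy at speed v is ½(1+k)Mv² = (5/6)Mv².
Energy conservation from release (height h) to the top (height 2r): Mgh = Mg(2r) + (5/6)M·gr.
Thus h_min = 2r + (1+k)r/2 = r(2 + 1.667/2) = 1.5 × 2.833 ≈ 4.25 m.

h_min ≈ 4.25 m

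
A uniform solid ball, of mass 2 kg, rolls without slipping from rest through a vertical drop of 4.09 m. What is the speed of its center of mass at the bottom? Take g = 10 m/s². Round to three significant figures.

Here I = (2/5)MR², so the shape factor k = I/(MR²) = 0.4.
The rolling condition ω = v/R makes the rotational term ½I(v/R)² = ½kMv², so KE_total = ½(1+k)Mv² = (7/10)Mv².
Energy conservation: Mgh = (7/10)Mv², so v = √(2gh/(1+k)) = √(2 × 10 × 4.09 / 1.4) ≈ 7.64 m/s.

v ≈ 7.64 m/s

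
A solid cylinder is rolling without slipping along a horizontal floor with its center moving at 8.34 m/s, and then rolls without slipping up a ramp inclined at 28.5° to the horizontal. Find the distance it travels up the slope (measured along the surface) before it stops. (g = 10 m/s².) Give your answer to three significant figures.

With I = (1/2)MR², the ratio k = I/(MR²) is 0.5.
Rolling without slipping gives ω = v/R, so the total kinetic energy is ½Mv² + ½Iω² = ½(1+k)Mv² = (3/4)Mv².
Setting this equal to Mgh gives the vertical rise h = (1+k)v₀²/(2g) = 1.5×8.34²/(2×10) = 5.217 m.
Along the incline, d = h/sinθ = 5.217/sin28.5° ≈ 10.9 m.

d ≈ 10.9 m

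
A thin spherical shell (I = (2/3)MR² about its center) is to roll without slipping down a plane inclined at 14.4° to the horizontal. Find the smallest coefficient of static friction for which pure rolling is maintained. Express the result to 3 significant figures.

μ_min ≈ 0.103

For this body I = (2/3)MR², i.e. k = I/(MR²) = 2/3.
Translational: Mg sinθ − f = Ma. Rotational about the CM: fR = Iα = kMRa, so f = kMa.
These give a = g sinθ/(1+k) and the required friction f = kMg sinθ/(1+k).
The normal force is N = Mg cosθ, so μ_min = f/N = k tanθ/(1+k).
μ_min = (2/3) × tan14.4° / 1.667 ≈ 0.103.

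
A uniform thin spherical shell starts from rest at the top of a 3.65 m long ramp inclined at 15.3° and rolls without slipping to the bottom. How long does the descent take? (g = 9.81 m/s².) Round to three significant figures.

Here I = (2/3)MR², so the shape factor k = I/(MR²) = 2/3.
Translational: Mg sinθ − f = Ma. Rotational about the CM: fR = Iα = kMRa, so f = kMa.
Hence a = g sinθ/(1+k) = 9.81×sin15.3°/1.667 = 1.553 m/s².
With constant a from rest, t = √(2L/a) = √(2·3.65/1.553) ≈ 2.17 s.

t ≈ 2.17 s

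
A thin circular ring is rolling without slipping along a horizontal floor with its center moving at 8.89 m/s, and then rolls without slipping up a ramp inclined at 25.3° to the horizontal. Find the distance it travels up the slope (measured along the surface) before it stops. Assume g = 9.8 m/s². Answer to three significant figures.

d ≈ 18.9 m

Here I = MR², so the shape factor k = I/(MR²) = 1.
Pure rolling means v = ωR; then KE = ½Mv² + ½I(v/R)² = ½(1+k)Mv² = Mv².
Setting this equal to Mgh gives the vertical rise h = (1+k)v₀²/(2g) = 2×8.89²/(2×9.8) = 8.065 m.
Along the incline, d = h/sinθ = 8.065/sin25.3° ≈ 18.9 m.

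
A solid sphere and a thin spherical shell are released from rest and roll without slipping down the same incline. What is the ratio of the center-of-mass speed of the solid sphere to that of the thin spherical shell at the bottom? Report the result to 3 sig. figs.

Each satisfies Mgh = ½(1+k)Mv² with k = I/(MR²), so v ∝ 1/√(1+k).
For the solid sphere k = 0.4; for the thin spherical shell k = 2/3.
v₁/v₂ = √((1+k₂)/(1+k₁)) = √(1.667/1.4) ≈ 1.09.

v_ratio ≈ 1.09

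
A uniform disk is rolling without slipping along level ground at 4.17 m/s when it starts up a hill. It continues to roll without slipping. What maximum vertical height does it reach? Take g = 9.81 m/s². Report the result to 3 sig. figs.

h ≈ 1.33 m

With I = (1/2)MR², the ratio k = I/(MR²) is 0.5.
The rolling condition ω = v/R makes the rotational term ½I(v/R)² = ½kMv², so KE_total = ½(1+k)Mv² = (3/4)Mv².
All of this converts to potential energy at the highest point: (3/4)Mv₀² = Mgh.
Thus h = (1+k)v₀²/(2g) = 1.5 × 4.17² / (2 × 9.81) ≈ 1.33 m.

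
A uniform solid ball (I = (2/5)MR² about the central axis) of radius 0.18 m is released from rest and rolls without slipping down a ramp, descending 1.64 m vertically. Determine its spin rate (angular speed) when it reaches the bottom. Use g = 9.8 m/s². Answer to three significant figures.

ω ≈ 26.6 rad/s

The moment of inertia is (2/5)MR², giving k ≡ I/(MR²) = 0.4.
Pure rolling means v = ωR; then KE = ½Mv² + ½I(v/R)² = ½(1+k)Mv² = (7/10)Mv².
Energy conservation Mgh = ½(1+k)Mv² gives v = √(2gh/(1+k)) = √(2 × 9.8 × 1.64 / 1.4) = 4.792 m/s.
Then ω = v/R = 4.792 / 0.18 ≈ 26.6 rad/s.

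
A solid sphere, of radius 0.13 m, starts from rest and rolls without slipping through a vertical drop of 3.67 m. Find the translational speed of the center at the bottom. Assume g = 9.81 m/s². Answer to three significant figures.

With I = (2/5)MR², the ratio k = I/(MR²) is 0.4.
Pure rolling means v = ωR; then KE = ½Mv² + ½I(v/R)² = ½(1+k)Mv² = (7/10)Mv².
Setting Mgh = (7/10)Mv² gives v = √(2gh/(1+k)) = √(2·9.81·3.67/1.4) ≈ 7.17 m/s.

v ≈ 7.17 m/s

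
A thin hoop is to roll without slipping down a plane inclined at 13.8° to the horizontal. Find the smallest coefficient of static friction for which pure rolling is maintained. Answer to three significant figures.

μ_min ≈ 0.123

Here I = MR², so the shape factor k = I/(MR²) = 1.
Newton's second law down the slope: Mg sinθ − f = Ma. The torque equation fR = Iα (with α = a/R) gives f = kMa.
These give a = g sinθ/(1+k) and the required friction f = kMg sinθ/(1+k).
The normal force is N = Mg cosθ, so μ_min = f/N = k tanθ/(1+k).
μ_min = 1 × tan13.8° / 2 ≈ 0.123.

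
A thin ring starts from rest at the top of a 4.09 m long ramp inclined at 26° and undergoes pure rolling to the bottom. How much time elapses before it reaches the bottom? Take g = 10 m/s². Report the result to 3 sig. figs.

t ≈ 1.93 s

The moment of inertia is MR², giving k ≡ I/(MR²) = 1.
Newton's second law down the slope: Mg sinθ − f = Ma. The torque equation fR = Iα (with α = a/R) gives f = kMa.
Hence a = g sinθ/(1+k) = 10×sin26°/2 = 2.192 m/s².
With constant a from rest, t = √(2L/a) = √(2·4.09/2.192) ≈ 1.93 s.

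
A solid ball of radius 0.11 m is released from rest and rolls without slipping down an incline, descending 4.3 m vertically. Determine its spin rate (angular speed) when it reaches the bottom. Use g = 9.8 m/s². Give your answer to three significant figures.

Here I = (2/5)MR², so the shape factor k = I/(MR²) = 0.4.
Pure rolling means v = ωR; then KE = ½Mv² + ½I(v/R)² = ½(1+k)Mv² = (7/10)Mv².
Energy conservation Mgh = ½(1+k)Mv² gives v = √(2gh/(1+k)) = √(2 × 9.8 × 4.3 / 1.4) = 7.759 m/s.
The angular speed follows from ω = v/R = 7.759/0.11 ≈ 70.5 rad/s.

ω ≈ 70.5 rad/s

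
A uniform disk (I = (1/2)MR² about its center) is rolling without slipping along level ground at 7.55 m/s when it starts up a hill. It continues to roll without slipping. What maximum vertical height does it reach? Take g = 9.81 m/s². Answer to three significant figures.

With I = (1/2)MR², the ratio k = I/(MR²) is 0.5.
Pure rolling means v = ωR; then KE = ½Mv² + ½I(v/R)² = ½(1+k)Mv² = (3/4)Mv².
All of this converts to potential energy at the highest point: (3/4)Mv₀² = Mgh.
Thus h = (1+k)v₀²/(2g) = 1.5 × 7.55² / (2 × 9.81) ≈ 4.36 m.

h ≈ 4.36 m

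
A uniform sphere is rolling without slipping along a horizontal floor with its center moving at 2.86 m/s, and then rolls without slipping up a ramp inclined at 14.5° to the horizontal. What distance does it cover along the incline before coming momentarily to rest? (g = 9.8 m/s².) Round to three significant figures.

d ≈ 2.33 m

Here I = (2/5)MR², so the shape factor k = I/(MR²) = 0.4.
Pure rolling means v = ωR; then KE = ½Mv² + ½I(v/R)² = ½(1+k)Mv² = (7/10)Mv².
Setting this equal to Mgh gives the vertical rise h = (1+k)v₀²/(2g) = 1.4×2.86²/(2×9.8) = 0.5843 m.
Along the incline, d = h/sinθ = 0.5843/sin14.5° ≈ 2.33 m.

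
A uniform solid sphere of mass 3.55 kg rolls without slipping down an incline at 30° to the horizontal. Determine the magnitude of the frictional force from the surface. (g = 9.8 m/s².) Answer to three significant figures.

f ≈ 4.97 N

The moment of inertia is (2/5)MR², giving k ≡ I/(MR²) = 0.4.
Along the incline Mg sinθ − f = Ma, and torque about the center fR = Iα = kMR²(a/R) gives f = kMa.
Combining, a = g sinθ/(1+k) and f = kMa = kMg sinθ/(1+k).
f = 0.4 × 3.55 × 9.8 × sin30° / 1.4 ≈ 4.97 N.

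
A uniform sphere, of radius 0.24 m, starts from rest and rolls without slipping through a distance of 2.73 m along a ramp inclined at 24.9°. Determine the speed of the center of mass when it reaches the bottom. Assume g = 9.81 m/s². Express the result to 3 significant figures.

v ≈ 4.01 m/s

The moment of inertia is (2/5)MR², giving k ≡ I/(MR²) = 0.4.
Rolling without slipping gives ω = v/R, so the total kinetic energy is ½Mv² + ½Iω² = ½(1+k)Mv² = (7/10)Mv².
The vertical drop is h = L sinθ = 2.73 × sin24.9° = 1.149 m.
Setting Mgh = (7/10)Mv² gives v = √(2gh/(1+k)) = √(2·9.81·1.149/1.4) ≈ 4.01 m/s.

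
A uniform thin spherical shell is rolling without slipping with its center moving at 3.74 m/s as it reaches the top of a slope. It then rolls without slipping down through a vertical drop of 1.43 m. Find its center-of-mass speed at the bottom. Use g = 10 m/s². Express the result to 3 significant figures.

The moment of inertia is (2/3)MR², giving k ≡ I/(MR²) = 2/3.
Since it rolls without slipping, ω = v/R and KE = ½Mv² + ½Iω² = ½(1+k)Mv² = (5/6)Mv².
Conserving energy between top and bottom: (5/6)Mv² = (5/6)Mv₀² + Mgh, hence v² = v₀² + 2gh/(1+k).
v = √(3.74² + 2×10×1.43/1.667) = √31.15 ≈ 5.58 m/s.

v ≈ 5.58 m/s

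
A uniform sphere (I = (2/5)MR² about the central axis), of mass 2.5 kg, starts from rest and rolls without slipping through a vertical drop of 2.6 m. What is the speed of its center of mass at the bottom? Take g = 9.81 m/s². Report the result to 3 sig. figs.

v ≈ 6.04 m/s

Here I = (2/5)MR², so the shape factor k = I/(MR²) = 0.4.
The rolling condition ω = v/R makes the rotational term ½I(v/R)² = ½kMv², so KE_total = ½(1+k)Mv² = (7/10)Mv².
Energy conservation: Mgh = (7/10)Mv², so v = √(2gh/(1+k)) = √(2 × 9.81 × 2.6 / 1.4) ≈ 6.04 m/s.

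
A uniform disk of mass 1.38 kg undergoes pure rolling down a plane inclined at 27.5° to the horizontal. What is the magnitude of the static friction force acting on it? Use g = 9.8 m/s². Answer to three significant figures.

f ≈ 2.08 N

With I = (1/2)MR², the ratio k = I/(MR²) is 0.5.
Translational: Mg sinθ − f = Ma. Rotational about the CM: fR = Iα = kMRa, so f = kMa.
Combining, a = g sinθ/(1+k) and f = kMa = kMg sinθ/(1+k).
f = 0.5 × 1.38 × 9.8 × sin27.5° / 1.5 ≈ 2.08 N.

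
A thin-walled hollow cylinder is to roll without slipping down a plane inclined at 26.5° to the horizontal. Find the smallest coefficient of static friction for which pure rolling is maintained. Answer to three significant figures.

With I = MR², the ratio k = I/(MR²) is 1.
Translational: Mg sinθ − f = Ma. Rotational about the CM: fR = Iα = kMRa, so f = kMa.
These give a = g sinθ/(1+k) and the required friction f = kMg sinθ/(1+k).
With N = Mg cosθ, the no-slip condition f ≤ μN gives μ_min = f/N = k tanθ/(1+k).
μ_min = 1 × tan26.5° / 2 ≈ 0.249.

μ_min ≈ 0.249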